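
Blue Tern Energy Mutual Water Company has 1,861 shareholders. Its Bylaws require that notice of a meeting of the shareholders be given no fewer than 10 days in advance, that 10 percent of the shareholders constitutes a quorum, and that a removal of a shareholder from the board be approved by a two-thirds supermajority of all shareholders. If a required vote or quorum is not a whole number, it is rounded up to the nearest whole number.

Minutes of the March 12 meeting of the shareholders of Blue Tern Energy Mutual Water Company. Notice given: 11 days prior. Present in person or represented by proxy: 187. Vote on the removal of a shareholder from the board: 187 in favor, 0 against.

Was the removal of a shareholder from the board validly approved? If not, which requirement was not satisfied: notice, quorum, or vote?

Notice: 11 days given; 10 required. Satisfied.
Quorum: 10% of 1,861 = 186.10, rounded up to 187; 187 present. Satisfied.
Vote: requires two-thirds of all shareholders (1,861); 2/3 of 1861 = 1240.67, rounded up to 1241, so 1,241 needed; 187 in favor. Not satisfied.

Invalid — vote requirement not satisfied.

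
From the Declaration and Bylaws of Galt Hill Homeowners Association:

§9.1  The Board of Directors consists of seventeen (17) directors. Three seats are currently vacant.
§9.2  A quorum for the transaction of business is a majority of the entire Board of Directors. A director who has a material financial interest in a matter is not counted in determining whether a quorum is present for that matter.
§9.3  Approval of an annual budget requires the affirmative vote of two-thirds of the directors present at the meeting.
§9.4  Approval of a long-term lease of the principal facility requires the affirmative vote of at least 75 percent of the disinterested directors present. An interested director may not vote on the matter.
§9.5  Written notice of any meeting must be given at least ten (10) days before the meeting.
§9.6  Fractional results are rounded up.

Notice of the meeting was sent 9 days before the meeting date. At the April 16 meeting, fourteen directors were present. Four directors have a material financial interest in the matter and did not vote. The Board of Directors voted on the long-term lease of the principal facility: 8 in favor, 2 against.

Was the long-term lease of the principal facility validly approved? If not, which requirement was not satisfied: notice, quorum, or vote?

Invalid — notice requirement not satisfied.

Notice: 9 days given; 10 required (9 < 10). Not satisfied.
Quorum: 14 present, but the 4 interested directors do not count, leaving 10. Quorum is 9. Satisfied.
Vote: the long-term lease of the principal facility requires three-fourths of the disinterested directors present (14 − 4 = 10). 3/4 of 10 = 7.50, rounded up to 8, so 8 affirmative votes are needed; 8 voted in favor. Satisfied.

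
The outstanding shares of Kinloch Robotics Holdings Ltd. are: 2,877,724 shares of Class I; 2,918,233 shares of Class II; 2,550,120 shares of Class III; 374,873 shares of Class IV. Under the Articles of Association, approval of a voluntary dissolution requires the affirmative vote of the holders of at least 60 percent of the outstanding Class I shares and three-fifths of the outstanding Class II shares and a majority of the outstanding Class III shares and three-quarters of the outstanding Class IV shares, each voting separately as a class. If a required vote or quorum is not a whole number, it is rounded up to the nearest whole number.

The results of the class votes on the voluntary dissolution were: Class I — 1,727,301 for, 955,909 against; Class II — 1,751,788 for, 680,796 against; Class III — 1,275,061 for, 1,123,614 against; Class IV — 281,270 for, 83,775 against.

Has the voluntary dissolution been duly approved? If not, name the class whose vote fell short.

Class I: 3/5 of 2877724 = 1726634.40, rounded up to 1726635; 1,726,635 required, 1,727,301 in favor — approved.
Class II: 3/5 of 2918233 = 1750939.80, rounded up to 1750940; 1,750,940 required, 1,751,788 in favor — approved.
Class III: a majority of 2550120 is 1275061; 1,275,061 required, 1,275,061 in favor — approved.
Class IV: 3/4 of 374873 = 281154.75, rounded up to 281155; 281,155 required, 281,270 in favor — approved.

Approved — every class gave the required vote.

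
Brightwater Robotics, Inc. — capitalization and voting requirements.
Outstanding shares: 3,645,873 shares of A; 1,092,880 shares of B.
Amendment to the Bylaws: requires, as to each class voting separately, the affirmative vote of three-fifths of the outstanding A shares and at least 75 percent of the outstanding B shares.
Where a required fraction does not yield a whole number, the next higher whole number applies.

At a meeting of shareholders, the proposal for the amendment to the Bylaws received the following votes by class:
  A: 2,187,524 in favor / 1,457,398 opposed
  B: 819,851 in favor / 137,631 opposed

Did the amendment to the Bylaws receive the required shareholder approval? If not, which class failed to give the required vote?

Approved — every class gave the required vote.

A: 3/5 of 3645873 = 2187523.80, rounded up to 2187524; 2,187,524 required, 2,187,524 in favor — approved.
B: 3/4 of 1092880 = 819660; 819,660 required, 819,851 in favor — approved.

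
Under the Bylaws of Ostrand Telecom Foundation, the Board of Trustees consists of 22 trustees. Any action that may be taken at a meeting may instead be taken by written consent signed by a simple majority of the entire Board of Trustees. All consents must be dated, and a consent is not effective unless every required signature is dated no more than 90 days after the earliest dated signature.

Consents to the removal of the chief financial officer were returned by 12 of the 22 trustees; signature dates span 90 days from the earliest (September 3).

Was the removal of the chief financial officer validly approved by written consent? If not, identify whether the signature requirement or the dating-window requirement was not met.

Effective — both the signature and dating-window requirements are satisfied.

Signatures required: a simple majority of 22 — a majority of 22 is 12, so 12 needed; 12 signed. Sufficient.
Dating window: the latest signature is 90 days after the earliest; the limit is 90 days. Within the window.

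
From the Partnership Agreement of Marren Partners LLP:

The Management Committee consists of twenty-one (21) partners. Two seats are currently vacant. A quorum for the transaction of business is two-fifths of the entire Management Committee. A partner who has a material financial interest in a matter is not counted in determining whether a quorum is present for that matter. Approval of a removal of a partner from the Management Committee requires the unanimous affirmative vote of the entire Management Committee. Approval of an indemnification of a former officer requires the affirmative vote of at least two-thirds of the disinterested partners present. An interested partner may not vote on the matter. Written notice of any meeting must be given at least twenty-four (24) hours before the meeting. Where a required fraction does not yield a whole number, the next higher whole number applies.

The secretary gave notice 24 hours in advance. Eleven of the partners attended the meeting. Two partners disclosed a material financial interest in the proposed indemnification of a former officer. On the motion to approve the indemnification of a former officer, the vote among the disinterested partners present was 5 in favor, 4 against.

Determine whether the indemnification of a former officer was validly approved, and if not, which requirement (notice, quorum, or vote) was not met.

Invalid — vote requirement not satisfied.

Notice: 24 hours given; 24 required (24 ≥ 24). Satisfied.
Quorum: 11 present, but the 2 interested partners do not count, leaving 9. Quorum is 9. Satisfied.
Vote: the indemnification of a former officer requires two-thirds of the disinterested partners present (11 − 2 = 9). 2/3 of 9 = 6, so 6 affirmative votes are needed; 5 voted in favor. Not satisfied.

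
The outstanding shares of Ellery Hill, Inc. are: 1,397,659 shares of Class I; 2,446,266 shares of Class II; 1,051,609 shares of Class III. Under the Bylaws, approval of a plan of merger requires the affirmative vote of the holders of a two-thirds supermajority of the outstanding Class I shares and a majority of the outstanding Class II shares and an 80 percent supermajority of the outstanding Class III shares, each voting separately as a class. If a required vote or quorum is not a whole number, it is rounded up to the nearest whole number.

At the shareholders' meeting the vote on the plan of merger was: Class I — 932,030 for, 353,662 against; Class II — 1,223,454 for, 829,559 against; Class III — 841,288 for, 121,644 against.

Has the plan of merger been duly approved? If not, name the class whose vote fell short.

Class I: 2/3 of 1397659 = 931772.67, rounded up to 931773; 931,773 required, 932,030 in favor — approved.
Class II: a majority of 2446266 is 1223134; 1,223,134 required, 1,223,454 in favor — approved.
Class III: 4/5 of 1051609 = 841287.20, rounded up to 841288; 841,288 required, 841,288 in favor — approved.

Approved — every class gave the required vote.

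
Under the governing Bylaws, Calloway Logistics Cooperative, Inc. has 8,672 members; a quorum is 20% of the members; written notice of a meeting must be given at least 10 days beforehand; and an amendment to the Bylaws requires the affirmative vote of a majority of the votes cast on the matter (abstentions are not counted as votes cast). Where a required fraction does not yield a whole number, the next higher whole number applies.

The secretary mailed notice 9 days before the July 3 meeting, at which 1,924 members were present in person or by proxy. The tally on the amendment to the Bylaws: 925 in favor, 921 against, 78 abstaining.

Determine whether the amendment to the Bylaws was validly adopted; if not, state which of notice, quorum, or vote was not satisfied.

Invalid — notice requirement not satisfied.

Notice: 9 days given; 10 required. Not satisfied.
Quorum: 20% of 8,672 = 1,734.40, rounded up to 1,735; 1,924 present. Satisfied.
Vote: requires a majority of the votes cast (1,924 − 78 abstaining = 1,846); a majority of 1846 is 924, so 924 needed; 925 in favor. Satisfied.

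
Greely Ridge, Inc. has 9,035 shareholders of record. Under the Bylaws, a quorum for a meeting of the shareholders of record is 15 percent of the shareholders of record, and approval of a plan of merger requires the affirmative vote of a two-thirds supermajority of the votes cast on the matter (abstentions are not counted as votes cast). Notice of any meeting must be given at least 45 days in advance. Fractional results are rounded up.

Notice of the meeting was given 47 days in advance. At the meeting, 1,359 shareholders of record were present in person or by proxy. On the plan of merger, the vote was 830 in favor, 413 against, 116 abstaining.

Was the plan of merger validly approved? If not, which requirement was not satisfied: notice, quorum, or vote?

Valid — all requirements satisfied.

Notice: 47 days given; 45 required. Satisfied.
Quorum: 15% of 9,035 = 1,355.25, rounded up to 1,356; 1,359 present. Satisfied.
Vote: requires two-thirds of the votes cast (1,359 − 116 abstaining = 1,243); 2/3 of 1243 = 828.67, rounded up to 829, so 829 needed; 830 in favor. Satisfied.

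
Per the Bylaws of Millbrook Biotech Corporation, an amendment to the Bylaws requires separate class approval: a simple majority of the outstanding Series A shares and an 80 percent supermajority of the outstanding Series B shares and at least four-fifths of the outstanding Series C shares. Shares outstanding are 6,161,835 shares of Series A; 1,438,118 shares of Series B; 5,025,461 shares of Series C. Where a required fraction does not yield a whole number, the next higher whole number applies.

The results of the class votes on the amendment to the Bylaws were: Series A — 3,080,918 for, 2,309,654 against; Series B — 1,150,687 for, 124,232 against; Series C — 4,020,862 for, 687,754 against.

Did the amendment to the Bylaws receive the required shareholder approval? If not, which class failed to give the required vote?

Approved — every class gave the required vote.

Series A: a majority of 6161835 is 3080918; 3,080,918 required, 3,080,918 in favor — approved.
Series B: 4/5 of 1438118 = 1150494.40, rounded up to 1150495; 1,150,495 required, 1,150,687 in favor — approved.
Series C: 4/5 of 5025461 = 4020368.80, rounded up to 4020369; 4,020,369 required, 4,020,862 in favor — approved.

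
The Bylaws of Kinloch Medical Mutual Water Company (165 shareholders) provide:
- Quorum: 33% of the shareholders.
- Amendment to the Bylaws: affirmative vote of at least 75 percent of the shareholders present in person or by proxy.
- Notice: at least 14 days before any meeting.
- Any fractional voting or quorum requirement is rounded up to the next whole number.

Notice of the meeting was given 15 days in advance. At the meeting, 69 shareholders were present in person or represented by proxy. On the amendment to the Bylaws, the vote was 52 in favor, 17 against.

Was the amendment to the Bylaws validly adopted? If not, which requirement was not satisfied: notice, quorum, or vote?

Notice: 15 days given; 14 required. Satisfied.
Quorum: 33% of 165 = 54.45, rounded up to 55; 69 present. Satisfied.
Vote: requires three-fourths of those present (69); 3/4 of 69 = 51.75, rounded up to 52, so 52 needed; 52 in favor. Satisfied.

Valid — all requirements satisfied.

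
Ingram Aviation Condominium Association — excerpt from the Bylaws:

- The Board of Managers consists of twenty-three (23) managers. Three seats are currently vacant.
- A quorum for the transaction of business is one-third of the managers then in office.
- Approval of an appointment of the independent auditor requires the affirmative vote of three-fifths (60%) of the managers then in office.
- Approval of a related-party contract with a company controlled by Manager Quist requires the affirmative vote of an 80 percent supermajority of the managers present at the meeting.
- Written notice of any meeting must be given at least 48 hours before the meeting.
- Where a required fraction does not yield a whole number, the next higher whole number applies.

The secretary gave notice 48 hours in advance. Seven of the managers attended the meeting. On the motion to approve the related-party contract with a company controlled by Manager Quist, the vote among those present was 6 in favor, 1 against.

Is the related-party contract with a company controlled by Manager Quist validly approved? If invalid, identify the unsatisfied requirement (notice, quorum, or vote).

Valid — all requirements satisfied.

Notice: 48 hours given; 48 required (48 ≥ 48). Satisfied.
Quorum: 7 present; quorum is 7. Satisfied.
Vote: the related-party contract with a company controlled by Manager Quist requires four-fifths of the managers present (7). 4/5 of 7 = 5.60, rounded up to 6, so 6 affirmative votes are needed; 6 voted in favor. Satisfied.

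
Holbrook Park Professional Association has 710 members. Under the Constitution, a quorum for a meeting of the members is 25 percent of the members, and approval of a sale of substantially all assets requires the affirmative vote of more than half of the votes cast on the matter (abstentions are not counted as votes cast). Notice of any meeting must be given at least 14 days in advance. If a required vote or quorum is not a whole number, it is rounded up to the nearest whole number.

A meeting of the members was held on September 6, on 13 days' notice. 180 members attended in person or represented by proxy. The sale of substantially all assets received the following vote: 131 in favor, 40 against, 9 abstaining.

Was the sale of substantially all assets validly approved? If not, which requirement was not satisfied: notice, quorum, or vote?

Invalid — notice requirement not satisfied.

Notice: 13 days given; 14 required. Not satisfied.
Quorum: 25% of 710 = 177.50, rounded up to 178; 180 present. Satisfied.
Vote: requires a majority of the votes cast (180 − 9 abstaining = 171); a majority of 171 is 86, so 86 needed; 131 in favor. Satisfied.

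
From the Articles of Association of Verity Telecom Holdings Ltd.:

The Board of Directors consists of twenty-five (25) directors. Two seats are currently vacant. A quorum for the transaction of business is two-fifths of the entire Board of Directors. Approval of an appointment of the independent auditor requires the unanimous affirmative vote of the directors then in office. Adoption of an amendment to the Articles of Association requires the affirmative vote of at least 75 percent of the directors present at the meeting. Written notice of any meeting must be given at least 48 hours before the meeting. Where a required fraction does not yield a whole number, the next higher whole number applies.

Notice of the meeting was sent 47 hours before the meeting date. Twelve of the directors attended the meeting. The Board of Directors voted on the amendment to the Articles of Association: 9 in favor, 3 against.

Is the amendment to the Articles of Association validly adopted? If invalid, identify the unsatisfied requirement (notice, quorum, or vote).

Invalid — notice requirement not satisfied.

Notice: 47 hours given; 48 required (47 < 48). Not satisfied.
Quorum: 12 present; quorum is 10. Satisfied.
Vote: the amendment to the Articles of Association requires three-fourths of the directors present (12). 3/4 of 12 = 9, so 9 affirmative votes are needed; 9 voted in favor. Satisfied.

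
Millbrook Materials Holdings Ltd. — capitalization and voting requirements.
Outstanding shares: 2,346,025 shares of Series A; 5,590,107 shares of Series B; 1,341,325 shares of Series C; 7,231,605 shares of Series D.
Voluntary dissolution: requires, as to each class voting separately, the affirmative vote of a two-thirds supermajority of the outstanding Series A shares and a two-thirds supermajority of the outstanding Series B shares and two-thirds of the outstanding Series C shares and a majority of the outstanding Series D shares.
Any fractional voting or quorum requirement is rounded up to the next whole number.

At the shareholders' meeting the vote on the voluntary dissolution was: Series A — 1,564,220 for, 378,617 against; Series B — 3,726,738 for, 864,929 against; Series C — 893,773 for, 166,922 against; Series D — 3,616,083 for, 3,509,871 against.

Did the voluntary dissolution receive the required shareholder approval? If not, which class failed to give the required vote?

Not approved — the Series C shares did not give the required vote.

Series A: 2/3 of 2346025 = 1564016.67, rounded up to 1564017; 1,564,017 required, 1,564,220 in favor — approved.
Series B: 2/3 of 5590107 = 3726738; 3,726,738 required, 3,726,738 in favor — approved.
Series C: 2/3 of 1341325 = 894216.67, rounded up to 894217; 894,217 required, 893,773 in favor — not approved.
Series D: a majority of 7231605 is 3615803; 3,615,803 required, 3,616,083 in favor — approved.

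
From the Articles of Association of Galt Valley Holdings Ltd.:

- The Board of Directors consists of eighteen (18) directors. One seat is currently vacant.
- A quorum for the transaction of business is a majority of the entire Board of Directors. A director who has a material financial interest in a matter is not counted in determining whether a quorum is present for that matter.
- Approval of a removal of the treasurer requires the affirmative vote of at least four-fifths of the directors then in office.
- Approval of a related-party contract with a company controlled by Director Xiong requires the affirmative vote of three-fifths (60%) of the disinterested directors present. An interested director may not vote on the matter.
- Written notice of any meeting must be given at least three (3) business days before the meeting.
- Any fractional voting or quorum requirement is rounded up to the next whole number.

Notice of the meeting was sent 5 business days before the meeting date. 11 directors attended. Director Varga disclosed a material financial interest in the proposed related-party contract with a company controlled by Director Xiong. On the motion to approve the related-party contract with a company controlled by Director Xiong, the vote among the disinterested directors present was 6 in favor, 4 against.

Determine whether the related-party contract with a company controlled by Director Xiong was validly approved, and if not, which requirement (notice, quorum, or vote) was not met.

Valid — all requirements satisfied.

Notice: 5 business days given; 3 required (5 ≥ 3). Satisfied.
Quorum: 11 present, but the 1 interested director does not count, leaving 10. Quorum is 10. Satisfied.
Vote: the related-party contract with a company controlled by Director Xiong requires three-fifths of the disinterested directors present (11 − 1 = 10). 3/5 of 10 = 6, so 6 affirmative votes are needed; 6 voted in favor. Satisfied.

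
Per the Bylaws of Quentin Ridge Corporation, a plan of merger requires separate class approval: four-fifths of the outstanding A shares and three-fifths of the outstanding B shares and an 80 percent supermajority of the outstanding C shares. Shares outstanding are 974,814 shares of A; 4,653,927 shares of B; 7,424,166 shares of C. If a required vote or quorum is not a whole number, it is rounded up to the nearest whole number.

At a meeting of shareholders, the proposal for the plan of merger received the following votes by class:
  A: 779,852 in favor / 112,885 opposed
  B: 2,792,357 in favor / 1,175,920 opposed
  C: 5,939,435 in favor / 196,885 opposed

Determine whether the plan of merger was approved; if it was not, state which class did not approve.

A: 4/5 of 974814 = 779851.20, rounded up to 779852; 779,852 required, 779,852 in favor — approved.
B: 3/5 of 4653927 = 2792356.20, rounded up to 2792357; 2,792,357 required, 2,792,357 in favor — approved.
C: 4/5 of 7424166 = 5939332.80, rounded up to 5939333; 5,939,333 required, 5,939,435 in favor — approved.

Approved — every class gave the required vote.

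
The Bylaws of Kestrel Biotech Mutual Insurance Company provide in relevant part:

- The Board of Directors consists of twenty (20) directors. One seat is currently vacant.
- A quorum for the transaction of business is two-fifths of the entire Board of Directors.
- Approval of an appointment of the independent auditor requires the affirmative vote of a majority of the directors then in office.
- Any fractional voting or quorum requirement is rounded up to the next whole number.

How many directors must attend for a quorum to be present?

2/5 of 20 = 8.

8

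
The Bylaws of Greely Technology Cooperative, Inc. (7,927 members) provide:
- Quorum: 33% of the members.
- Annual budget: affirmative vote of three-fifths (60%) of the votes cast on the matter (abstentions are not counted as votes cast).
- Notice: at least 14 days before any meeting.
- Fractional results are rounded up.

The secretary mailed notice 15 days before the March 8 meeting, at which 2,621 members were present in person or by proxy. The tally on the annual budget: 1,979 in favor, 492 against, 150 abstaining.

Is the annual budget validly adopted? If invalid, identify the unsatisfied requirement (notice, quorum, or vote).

Valid — all requirements satisfied.

Notice: 15 days given; 14 required. Satisfied.
Quorum: 33% of 7,927 = 2,615.91, rounded up to 2,616; 2,621 present. Satisfied.
Vote: requires three-fifths of the votes cast (2,621 − 150 abstaining = 2,471); 3/5 of 2471 = 1482.60, rounded up to 1483, so 1,483 needed; 1,979 in favor. Satisfied.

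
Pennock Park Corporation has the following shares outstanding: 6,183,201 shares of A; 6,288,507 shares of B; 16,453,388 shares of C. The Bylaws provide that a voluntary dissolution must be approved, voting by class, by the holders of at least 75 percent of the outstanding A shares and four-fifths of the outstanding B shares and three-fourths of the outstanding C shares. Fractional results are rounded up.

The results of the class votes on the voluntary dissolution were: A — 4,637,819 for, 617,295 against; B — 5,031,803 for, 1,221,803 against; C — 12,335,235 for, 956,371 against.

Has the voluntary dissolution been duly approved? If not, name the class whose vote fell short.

A: 3/4 of 6183201 = 4637400.75, rounded up to 4637401; 4,637,401 required, 4,637,819 in favor — approved.
B: 4/5 of 6288507 = 5030805.60, rounded up to 5030806; 5,030,806 required, 5,031,803 in favor — approved.
C: 3/4 of 16453388 = 12340041; 12,340,041 required, 12,335,235 in favor — not approved.

Not approved — the C shares did not give the required vote.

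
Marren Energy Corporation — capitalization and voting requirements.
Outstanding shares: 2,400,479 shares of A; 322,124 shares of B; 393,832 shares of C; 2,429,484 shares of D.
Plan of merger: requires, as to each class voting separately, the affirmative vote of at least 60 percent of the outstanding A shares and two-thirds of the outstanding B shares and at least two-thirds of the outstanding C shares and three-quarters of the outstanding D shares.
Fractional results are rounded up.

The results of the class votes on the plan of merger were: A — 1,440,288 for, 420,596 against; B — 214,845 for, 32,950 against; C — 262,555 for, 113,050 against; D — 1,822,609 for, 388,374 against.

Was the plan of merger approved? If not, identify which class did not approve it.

Approved — every class gave the required vote.

A: 3/5 of 2400479 = 1440287.40, rounded up to 1440288; 1,440,288 required, 1,440,288 in favor — approved.
B: 2/3 of 322124 = 214749.33, rounded up to 214750; 214,750 required, 214,845 in favor — approved.
C: 2/3 of 393832 = 262554.67, rounded up to 262555; 262,555 required, 262,555 in favor — approved.
D: 3/4 of 2429484 = 1822113; 1,822,113 required, 1,822,609 in favor — approved.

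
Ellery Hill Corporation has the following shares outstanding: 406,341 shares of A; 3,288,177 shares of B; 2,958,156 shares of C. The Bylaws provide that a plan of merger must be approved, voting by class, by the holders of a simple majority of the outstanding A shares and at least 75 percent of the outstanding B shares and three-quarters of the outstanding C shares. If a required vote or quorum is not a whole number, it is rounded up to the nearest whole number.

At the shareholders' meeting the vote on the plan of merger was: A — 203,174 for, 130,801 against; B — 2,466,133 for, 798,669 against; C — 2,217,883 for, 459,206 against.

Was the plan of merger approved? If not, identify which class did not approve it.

Not approved — the C shares did not give the required vote.

A: a majority of 406341 is 203171; 203,171 required, 203,174 in favor — approved.
B: 3/4 of 3288177 = 2466132.75, rounded up to 2466133; 2,466,133 required, 2,466,133 in favor — approved.
C: 3/4 of 2958156 = 2218617; 2,218,617 required, 2,217,883 in favor — not approved.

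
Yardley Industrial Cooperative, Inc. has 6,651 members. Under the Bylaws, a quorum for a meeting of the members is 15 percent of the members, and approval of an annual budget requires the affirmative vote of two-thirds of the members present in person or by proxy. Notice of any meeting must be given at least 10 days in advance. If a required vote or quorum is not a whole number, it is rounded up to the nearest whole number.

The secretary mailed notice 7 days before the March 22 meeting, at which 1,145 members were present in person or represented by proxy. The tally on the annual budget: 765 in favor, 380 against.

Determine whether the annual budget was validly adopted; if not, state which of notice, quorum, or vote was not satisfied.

Invalid — notice requirement not satisfied.

Notice: 7 days given; 10 required. Not satisfied.
Quorum: 15% of 6,651 = 997.65, rounded up to 998; 1,145 present. Satisfied.
Vote: requires two-thirds of those present (1,145); 2/3 of 1145 = 763.33, rounded up to 764, so 764 needed; 765 in favor. Satisfied.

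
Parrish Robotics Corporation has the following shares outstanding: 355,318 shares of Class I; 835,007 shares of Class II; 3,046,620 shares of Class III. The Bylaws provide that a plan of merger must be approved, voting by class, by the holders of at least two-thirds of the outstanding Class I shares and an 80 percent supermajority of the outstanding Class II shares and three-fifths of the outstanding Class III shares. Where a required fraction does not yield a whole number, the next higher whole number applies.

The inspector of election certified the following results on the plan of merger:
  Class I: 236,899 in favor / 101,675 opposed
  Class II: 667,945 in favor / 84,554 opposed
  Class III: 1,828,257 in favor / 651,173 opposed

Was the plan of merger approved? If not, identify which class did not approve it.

Not approved — the Class II shares did not give the required vote.

Class I: 2/3 of 355318 = 236878.67, rounded up to 236879; 236,879 required, 236,899 in favor — approved.
Class II: 4/5 of 835007 = 668005.60, rounded up to 668006; 668,006 required, 667,945 in favor — not approved.
Class III: 3/5 of 3046620 = 1827972; 1,827,972 required, 1,828,257 in favor — approved.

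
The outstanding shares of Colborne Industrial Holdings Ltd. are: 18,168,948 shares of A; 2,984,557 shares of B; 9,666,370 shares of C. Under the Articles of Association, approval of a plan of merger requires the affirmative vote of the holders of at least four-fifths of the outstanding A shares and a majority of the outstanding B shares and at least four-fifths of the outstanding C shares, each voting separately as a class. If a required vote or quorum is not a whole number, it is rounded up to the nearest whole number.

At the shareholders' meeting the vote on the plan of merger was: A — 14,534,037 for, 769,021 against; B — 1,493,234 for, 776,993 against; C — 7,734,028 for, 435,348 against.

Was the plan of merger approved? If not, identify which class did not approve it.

A: 4/5 of 18168948 = 14535158.40, rounded up to 14535159; 14,535,159 required, 14,534,037 in favor — not approved.
B: a majority of 2984557 is 1492279; 1,492,279 required, 1,493,234 in favor — approved.
C: 4/5 of 9666370 = 7733096; 7,733,096 required, 7,734,028 in favor — approved.

Not approved — the A shares did not give the required vote.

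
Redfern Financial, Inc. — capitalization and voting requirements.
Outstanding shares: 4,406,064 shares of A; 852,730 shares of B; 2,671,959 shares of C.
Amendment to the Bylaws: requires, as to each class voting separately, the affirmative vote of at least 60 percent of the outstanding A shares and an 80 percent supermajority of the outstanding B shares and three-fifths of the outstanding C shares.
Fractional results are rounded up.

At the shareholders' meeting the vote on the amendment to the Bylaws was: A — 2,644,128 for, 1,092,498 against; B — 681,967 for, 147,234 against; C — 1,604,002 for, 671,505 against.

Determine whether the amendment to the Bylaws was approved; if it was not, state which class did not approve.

Not approved — the B shares did not give the required vote.

A: 3/5 of 4406064 = 2643638.40, rounded up to 2643639; 2,643,639 required, 2,644,128 in favor — approved.
B: 4/5 of 852730 = 682184; 682,184 required, 681,967 in favor — not approved.
C: 3/5 of 2671959 = 1603175.40, rounded up to 1603176; 1,603,176 required, 1,604,002 in favor — approved.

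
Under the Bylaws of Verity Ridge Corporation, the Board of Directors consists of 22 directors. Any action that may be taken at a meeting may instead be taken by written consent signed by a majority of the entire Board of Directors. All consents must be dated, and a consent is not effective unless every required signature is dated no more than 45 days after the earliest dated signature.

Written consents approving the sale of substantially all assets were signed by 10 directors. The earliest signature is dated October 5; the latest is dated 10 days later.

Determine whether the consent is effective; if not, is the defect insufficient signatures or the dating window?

Not effective — insufficient signatures.

Signatures required: a majority of 22 — a majority of 22 is 12, so 12 needed; 10 signed. Insufficient.
Dating window: the latest signature is 10 days after the earliest; the limit is 45 days. Within the window.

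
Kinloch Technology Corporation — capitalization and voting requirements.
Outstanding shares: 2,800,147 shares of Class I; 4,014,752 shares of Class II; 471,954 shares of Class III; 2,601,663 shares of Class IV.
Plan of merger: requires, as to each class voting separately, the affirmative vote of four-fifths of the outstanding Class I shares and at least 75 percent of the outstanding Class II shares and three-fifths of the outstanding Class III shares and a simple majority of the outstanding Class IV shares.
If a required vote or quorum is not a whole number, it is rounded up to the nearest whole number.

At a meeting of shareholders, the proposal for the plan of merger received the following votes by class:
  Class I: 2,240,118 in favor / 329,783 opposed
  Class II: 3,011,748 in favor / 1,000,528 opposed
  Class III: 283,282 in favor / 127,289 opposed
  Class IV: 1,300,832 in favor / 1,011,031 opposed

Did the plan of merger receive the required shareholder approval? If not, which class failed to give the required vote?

Class I: 4/5 of 2800147 = 2240117.60, rounded up to 2240118; 2,240,118 required, 2,240,118 in favor — approved.
Class II: 3/4 of 4014752 = 3011064; 3,011,064 required, 3,011,748 in favor — approved.
Class III: 3/5 of 471954 = 283172.40, rounded up to 283173; 283,173 required, 283,282 in favor — approved.
Class IV: a majority of 2601663 is 1300832; 1,300,832 required, 1,300,832 in favor — approved.

Approved — every class gave the required vote.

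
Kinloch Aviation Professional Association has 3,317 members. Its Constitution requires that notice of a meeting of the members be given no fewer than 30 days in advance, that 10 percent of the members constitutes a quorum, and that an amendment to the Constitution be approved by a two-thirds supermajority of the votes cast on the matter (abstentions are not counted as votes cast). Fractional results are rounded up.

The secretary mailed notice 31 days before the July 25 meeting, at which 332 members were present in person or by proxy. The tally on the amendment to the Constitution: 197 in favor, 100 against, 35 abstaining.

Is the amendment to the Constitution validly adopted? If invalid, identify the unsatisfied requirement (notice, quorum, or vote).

Notice: 31 days given; 30 required. Satisfied.
Quorum: 10% of 3,317 = 331.70, rounded up to 332; 332 present. Satisfied.
Vote: requires two-thirds of the votes cast (332 − 35 abstaining = 297); 2/3 of 297 = 198, so 198 needed; 197 in favor. Not satisfied.

Invalid — vote requirement not satisfied.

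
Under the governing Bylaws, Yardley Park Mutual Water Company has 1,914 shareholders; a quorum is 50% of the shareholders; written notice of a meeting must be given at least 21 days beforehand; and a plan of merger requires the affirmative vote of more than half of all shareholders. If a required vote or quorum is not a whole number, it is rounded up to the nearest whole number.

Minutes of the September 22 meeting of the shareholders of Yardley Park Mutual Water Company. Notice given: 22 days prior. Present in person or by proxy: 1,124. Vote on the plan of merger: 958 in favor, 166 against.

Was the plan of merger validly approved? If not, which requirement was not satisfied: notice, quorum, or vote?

Notice: 22 days given; 21 required. Satisfied.
Quorum: 50% of 1,914 = 957; 1,124 present. Satisfied.
Vote: requires a majority of all shareholders (1,914); a majority of 1914 is 958, so 958 needed; 958 in favor. Satisfied.

Valid — all requirements satisfied.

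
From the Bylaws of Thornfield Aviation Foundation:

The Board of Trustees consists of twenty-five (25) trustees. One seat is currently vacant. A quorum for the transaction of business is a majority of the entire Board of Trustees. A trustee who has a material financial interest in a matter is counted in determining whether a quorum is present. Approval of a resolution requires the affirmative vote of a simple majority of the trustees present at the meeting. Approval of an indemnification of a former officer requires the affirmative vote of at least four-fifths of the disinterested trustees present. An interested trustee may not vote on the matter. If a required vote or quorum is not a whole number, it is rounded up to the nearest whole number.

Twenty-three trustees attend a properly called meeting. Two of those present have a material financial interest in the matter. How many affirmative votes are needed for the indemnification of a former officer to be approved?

The indemnification of a former officer requires four-fifths of the disinterested trustees present (23 − 2 = 21).
4/5 of 21 = 16.80, rounded up to 17.

17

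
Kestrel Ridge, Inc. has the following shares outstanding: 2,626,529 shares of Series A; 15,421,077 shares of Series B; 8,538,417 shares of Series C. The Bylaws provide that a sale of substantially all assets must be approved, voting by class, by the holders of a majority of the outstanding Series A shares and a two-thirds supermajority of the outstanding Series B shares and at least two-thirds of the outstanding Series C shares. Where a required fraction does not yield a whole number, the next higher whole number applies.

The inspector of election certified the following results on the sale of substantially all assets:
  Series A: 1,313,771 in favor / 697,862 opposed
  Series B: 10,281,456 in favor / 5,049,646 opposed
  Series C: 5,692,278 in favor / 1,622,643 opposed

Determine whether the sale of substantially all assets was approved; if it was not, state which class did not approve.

Series A: a majority of 2626529 is 1313265; 1,313,265 required, 1,313,771 in favor — approved.
Series B: 2/3 of 15421077 = 10280718; 10,280,718 required, 10,281,456 in favor — approved.
Series C: 2/3 of 8538417 = 5692278; 5,692,278 required, 5,692,278 in favor — approved.

Approved — every class gave the required vote.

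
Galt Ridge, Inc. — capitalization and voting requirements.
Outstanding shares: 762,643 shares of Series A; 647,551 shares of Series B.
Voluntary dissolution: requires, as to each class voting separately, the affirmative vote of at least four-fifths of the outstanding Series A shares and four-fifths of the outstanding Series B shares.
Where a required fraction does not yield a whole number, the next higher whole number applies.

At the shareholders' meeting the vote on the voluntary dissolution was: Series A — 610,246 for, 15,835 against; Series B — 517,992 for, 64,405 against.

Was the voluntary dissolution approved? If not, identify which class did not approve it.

Series A: 4/5 of 762643 = 610114.40, rounded up to 610115; 610,115 required, 610,246 in favor — approved.
Series B: 4/5 of 647551 = 518040.80, rounded up to 518041; 518,041 required, 517,992 in favor — not approved.

Not approved — the Series B shares did not give the required vote.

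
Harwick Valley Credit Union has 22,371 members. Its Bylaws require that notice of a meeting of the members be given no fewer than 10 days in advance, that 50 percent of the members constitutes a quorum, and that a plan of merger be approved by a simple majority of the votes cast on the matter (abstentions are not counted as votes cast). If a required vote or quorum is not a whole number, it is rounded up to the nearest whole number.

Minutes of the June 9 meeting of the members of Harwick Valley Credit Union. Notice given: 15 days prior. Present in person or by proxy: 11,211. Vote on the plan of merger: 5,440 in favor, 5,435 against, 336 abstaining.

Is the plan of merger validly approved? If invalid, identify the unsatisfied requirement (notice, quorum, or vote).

Notice: 15 days given; 10 required. Satisfied.
Quorum: 50% of 22,371 = 11,185.50, rounded up to 11,186; 11,211 present. Satisfied.
Vote: requires a majority of the votes cast (11,211 − 336 abstaining = 10,875); a majority of 10875 is 5438, so 5,438 needed; 5,440 in favor. Satisfied.

Valid — all requirements satisfied.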